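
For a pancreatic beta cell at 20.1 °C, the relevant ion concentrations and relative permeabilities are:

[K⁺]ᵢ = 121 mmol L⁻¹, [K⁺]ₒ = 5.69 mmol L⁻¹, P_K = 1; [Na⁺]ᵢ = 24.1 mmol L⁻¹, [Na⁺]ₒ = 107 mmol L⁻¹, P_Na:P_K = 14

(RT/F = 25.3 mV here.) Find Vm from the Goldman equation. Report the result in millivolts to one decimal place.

30.1 mV

Vm = 25.3 · ln[(Σ P·[cation]ₒ + Σ P·[anion]ᵢ) / (Σ P·[cation]ᵢ + Σ P·[anion]ₒ)]
Numerator = 1×5.69 + 14×107 = 1504
Denominator = 1×121 + 14×24.1 = 458.4
Vm = 25.3 · ln(3.2803) = 25.3 × (1.1879) = 30.05 mV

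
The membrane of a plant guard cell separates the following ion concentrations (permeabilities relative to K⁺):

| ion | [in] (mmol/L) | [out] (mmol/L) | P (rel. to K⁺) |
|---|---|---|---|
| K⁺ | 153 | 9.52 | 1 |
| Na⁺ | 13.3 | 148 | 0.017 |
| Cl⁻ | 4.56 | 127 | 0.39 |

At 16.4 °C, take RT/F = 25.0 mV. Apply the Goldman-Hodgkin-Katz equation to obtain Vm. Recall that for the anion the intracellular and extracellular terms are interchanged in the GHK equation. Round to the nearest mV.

Vm = 25.0 · ln[(Σ P·[cation]ₒ + Σ P·[anion]ᵢ) / (Σ P·[cation]ᵢ + Σ P·[anion]ₒ)]
Numerator = 1×9.52 + 0.017×148 + 0.39×4.56 = 13.81
Denominator = 1×153 + 0.017×13.3 + 0.39×127 = 202.8
Vm = 25.0 · ln(0.068133) = 25.0 × (-2.6863) = -67.16 mV

-67 mV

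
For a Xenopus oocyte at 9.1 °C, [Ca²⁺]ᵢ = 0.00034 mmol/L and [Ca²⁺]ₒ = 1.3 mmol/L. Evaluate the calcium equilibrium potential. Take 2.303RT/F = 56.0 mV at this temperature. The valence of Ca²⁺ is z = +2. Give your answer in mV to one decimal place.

100.3 mV

E = (56.0/z) · log₁₀([Ca²⁺]_out/[Ca²⁺]_in) with z = +2.
= (56.0/2) · log₁₀(1.3/0.00034) = 28.00 · log₁₀(3824)
= 28.00 · (3.5825) = 100.31 mV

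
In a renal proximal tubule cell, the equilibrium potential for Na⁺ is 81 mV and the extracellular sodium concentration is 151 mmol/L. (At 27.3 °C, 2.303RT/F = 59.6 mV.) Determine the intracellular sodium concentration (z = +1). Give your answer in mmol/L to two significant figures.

Nernst: E = (59.6/1) · log₁₀([out]/[in]), so log₁₀([out]/[in]) = 81.0 × 1 / 59.6 = 1.3591.
[out]/[in] = 10^(1.3591) = 22.86.
[in] = 151 / 22.86 = 6.606 mmol/L.

6.6 mmol/L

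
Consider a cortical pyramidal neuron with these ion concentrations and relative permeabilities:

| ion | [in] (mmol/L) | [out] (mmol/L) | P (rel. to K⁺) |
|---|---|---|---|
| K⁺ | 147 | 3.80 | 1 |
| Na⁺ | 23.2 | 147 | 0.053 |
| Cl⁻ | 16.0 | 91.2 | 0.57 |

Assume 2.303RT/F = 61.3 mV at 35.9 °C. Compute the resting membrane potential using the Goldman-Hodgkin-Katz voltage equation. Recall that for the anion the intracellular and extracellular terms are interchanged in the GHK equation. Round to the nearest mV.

Vm = 61.3 · log₁₀[(Σ P·[cation]ₒ + Σ P·[anion]ᵢ) / (Σ P·[cation]ᵢ + Σ P·[anion]ₒ)]
Numerator = 1×3.80 + 0.053×147 + 0.57×16.0 = 20.71
Denominator = 1×147 + 0.053×23.2 + 0.57×91.2 = 200.2
Vm = 61.3 · log₁₀(0.10344) = 61.3 × (-0.9853) = -60.40 mV

-60 mV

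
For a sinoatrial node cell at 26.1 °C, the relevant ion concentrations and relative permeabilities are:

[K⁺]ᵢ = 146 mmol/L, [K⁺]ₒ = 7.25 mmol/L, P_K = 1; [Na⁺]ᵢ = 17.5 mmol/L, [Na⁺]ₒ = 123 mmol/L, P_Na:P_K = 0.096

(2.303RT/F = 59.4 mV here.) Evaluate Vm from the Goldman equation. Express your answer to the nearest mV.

-53 mV

Vm = 59.4 · log₁₀[(Σ P·[cation]ₒ + Σ P·[anion]ᵢ) / (Σ P·[cation]ᵢ + Σ P·[anion]ₒ)]
Numerator = 1×7.25 + 0.096×123 = 19.06
Denominator = 1×146 + 0.096×17.5 = 147.7
Vm = 59.4 · log₁₀(0.12905) = 59.4 × (-0.8892) = -52.82 mV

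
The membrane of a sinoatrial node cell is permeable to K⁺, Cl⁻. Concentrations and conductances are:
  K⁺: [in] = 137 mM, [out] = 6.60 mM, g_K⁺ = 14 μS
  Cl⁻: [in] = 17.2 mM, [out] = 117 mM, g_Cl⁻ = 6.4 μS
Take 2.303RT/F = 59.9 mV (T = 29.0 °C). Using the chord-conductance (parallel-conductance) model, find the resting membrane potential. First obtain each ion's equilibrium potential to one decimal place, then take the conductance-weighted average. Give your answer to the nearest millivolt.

E_K⁺ = (59.9/1)·log₁₀(6.60/137) = -78.9 mV
E_Cl⁻ = (59.9/-1)·log₁₀(117/17.2) = -49.9 mV
Vm = (Σ gᵢEᵢ)/(Σ gᵢ) = (14·-78.9 + 6.4·-49.9) / (14 + 6.4)
= -1423.96 / 20.4 = -69.80 mV

-70 mV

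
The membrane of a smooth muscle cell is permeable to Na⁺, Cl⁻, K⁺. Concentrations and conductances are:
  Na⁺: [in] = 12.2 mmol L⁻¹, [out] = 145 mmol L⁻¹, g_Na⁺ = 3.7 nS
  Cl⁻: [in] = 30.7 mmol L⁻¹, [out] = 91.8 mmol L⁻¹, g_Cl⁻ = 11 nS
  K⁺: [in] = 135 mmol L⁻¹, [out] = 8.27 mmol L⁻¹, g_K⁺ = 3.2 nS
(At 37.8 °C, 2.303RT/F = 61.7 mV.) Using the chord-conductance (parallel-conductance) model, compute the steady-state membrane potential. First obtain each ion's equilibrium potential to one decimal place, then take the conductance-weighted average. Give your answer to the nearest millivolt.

E_Na⁺ = (61.7/1)·log₁₀(145/12.2) = 66.3 mV
E_Cl⁻ = (61.7/-1)·log₁₀(91.8/30.7) = -29.4 mV
E_K⁺ = (61.7/1)·log₁₀(8.27/135) = -74.8 mV
Vm = (Σ gᵢEᵢ)/(Σ gᵢ) = (3.7·66.3 + 11·-29.4 + 3.2·-74.8) / (3.7 + 11 + 3.2)
= -317.45 / 17.9 = -17.73 mV

-18 mV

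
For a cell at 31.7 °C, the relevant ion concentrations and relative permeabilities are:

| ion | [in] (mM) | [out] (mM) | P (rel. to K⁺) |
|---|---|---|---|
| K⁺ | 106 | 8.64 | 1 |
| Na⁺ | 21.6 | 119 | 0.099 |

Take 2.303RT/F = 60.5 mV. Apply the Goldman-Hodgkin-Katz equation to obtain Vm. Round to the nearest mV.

Vm = 60.5 · log₁₀[(Σ P·[cation]ₒ + Σ P·[anion]ᵢ) / (Σ P·[cation]ᵢ + Σ P·[anion]ₒ)]
Numerator = 1×8.64 + 0.099×119 = 20.42
Denominator = 1×106 + 0.099×21.6 = 108.1
Vm = 60.5 · log₁₀(0.18884) = 60.5 × (-0.7239) = -43.80 mV

-44 mV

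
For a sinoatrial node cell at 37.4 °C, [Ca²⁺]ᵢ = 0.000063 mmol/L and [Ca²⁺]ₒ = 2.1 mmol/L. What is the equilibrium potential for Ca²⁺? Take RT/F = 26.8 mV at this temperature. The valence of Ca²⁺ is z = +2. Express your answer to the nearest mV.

E = (26.8/z) · ln([Ca²⁺]_out/[Ca²⁺]_in) with z = +2.
= (26.8/2) · ln(2.1/0.000063) = 13.40 · ln(3.333e+04)
= 13.40 · (10.4143) = 139.55 mV

140 mV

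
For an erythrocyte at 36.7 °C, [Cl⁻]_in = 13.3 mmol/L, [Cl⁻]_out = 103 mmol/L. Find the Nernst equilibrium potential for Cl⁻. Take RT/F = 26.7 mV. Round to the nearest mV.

-55 mV

E = (26.7/z) · ln([Cl⁻]_out/[Cl⁻]_in) with z = -1.
For an anion, dividing by z = -1 reverses the sign.
= (26.7/-1) · ln(103/13.3) = -26.70 · ln(7.744)
= -26.70 · (2.0470) = -54.65 mV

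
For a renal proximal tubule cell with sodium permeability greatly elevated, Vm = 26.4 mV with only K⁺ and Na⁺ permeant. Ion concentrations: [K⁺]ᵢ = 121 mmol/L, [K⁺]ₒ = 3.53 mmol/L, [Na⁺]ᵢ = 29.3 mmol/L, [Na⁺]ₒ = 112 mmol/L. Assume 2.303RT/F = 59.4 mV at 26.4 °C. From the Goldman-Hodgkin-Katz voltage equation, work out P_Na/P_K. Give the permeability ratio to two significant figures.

Let α = P_Na/P_K. GHK: Vm = 59.4·log₁₀[(Kₒ + α·Naₒ)/(Kᵢ + α·Naᵢ)].
10^(Vm/59.4) = 10^(26.4/59.4) = 2.7826
So 2.7826·(Kᵢ + α·Naᵢ) = Kₒ + α·Naₒ → α = (2.7826·121.0 − 3.53) / (112.0 − 2.7826·29.3)
α = (336.7 − 3.53) / (112.0 − 81.53) = 333.2/30.47 = 10.93

11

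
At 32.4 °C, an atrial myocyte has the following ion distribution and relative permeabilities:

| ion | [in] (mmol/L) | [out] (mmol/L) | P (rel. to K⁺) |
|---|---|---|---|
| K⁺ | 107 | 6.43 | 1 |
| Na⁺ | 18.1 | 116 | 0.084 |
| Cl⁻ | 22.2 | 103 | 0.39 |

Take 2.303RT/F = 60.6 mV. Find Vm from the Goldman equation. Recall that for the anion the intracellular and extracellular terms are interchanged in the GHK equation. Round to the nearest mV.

Vm = 60.6 · log₁₀[(Σ P·[cation]ₒ + Σ P·[anion]ᵢ) / (Σ P·[cation]ᵢ + Σ P·[anion]ₒ)]
Numerator = 1×6.43 + 0.084×116 + 0.39×22.2 = 24.83
Denominator = 1×107 + 0.084×18.1 + 0.39×103 = 148.7
Vm = 60.6 · log₁₀(0.167) = 60.6 × (-0.7773) = -47.10 mV

-47 mV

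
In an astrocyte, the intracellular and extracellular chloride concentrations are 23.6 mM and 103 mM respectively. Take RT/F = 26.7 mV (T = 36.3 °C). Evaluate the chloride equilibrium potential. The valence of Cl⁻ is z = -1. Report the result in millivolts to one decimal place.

E = (26.7/z) · ln([Cl⁻]_out/[Cl⁻]_in) with z = -1.
For an anion, dividing by z = -1 reverses the sign.
= (26.7/-1) · ln(103/23.6) = -26.70 · ln(4.364)
= -26.70 · (1.4735) = -39.34 mV

-39.3 mV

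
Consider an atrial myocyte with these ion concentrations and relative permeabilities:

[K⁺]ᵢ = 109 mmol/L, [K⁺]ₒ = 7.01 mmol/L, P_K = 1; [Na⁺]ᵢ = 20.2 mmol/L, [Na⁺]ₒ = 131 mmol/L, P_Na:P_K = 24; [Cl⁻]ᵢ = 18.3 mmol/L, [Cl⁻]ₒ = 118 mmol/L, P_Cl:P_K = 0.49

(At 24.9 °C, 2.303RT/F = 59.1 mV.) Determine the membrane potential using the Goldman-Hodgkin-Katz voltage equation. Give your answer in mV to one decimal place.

40.5 mV

Vm = 59.1 · log₁₀[(Σ P·[cation]ₒ + Σ P·[anion]ᵢ) / (Σ P·[cation]ᵢ + Σ P·[anion]ₒ)]
Numerator = 1×7.01 + 24×131 + 0.49×18.3 = 3160
Denominator = 1×109 + 24×20.2 + 0.49×118 = 651.6
Vm = 59.1 · log₁₀(4.8494) = 59.1 × (0.6857) = 40.52 mV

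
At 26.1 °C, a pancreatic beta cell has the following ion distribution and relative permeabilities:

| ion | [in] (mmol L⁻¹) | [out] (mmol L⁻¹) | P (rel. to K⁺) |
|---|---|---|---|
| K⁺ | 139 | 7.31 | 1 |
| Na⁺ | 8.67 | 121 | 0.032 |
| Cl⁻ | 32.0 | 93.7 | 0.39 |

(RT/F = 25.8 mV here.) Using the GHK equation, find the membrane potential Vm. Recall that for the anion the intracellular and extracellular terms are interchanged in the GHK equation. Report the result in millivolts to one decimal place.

-51.7 mV

Vm = 25.8 · ln[(Σ P·[cation]ₒ + Σ P·[anion]ᵢ) / (Σ P·[cation]ᵢ + Σ P·[anion]ₒ)]
Numerator = 1×7.31 + 0.032×121 + 0.39×32.0 = 23.66
Denominator = 1×139 + 0.032×8.67 + 0.39×93.7 = 175.8
Vm = 25.8 · ln(0.13458) = 25.8 × (-2.0056) = -51.74 mV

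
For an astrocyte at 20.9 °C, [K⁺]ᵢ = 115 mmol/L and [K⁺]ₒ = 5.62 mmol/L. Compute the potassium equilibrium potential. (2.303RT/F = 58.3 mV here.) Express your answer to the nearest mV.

-76 mV

E = (58.3/z) · log₁₀([K⁺]_out/[K⁺]_in) with z = +1.
= (58.3/1) · log₁₀(5.62/115) = 58.30 · log₁₀(0.04887)
= 58.30 · (-1.3110) = -76.43 mV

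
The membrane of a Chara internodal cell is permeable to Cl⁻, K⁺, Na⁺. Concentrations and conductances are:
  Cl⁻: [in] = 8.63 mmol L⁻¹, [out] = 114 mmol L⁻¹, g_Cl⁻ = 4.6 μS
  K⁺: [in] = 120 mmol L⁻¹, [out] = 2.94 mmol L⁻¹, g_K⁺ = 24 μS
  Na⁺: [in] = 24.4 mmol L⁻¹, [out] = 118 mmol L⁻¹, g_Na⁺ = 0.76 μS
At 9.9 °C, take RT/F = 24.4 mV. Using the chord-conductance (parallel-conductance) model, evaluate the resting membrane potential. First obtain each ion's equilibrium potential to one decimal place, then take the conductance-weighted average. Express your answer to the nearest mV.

E_Cl⁻ = (24.4/-1)·ln(114/8.63) = -63.0 mV
E_K⁺ = (24.4/1)·ln(2.94/120) = -90.5 mV
E_Na⁺ = (24.4/1)·ln(118/24.4) = 38.5 mV
Vm = (Σ gᵢEᵢ)/(Σ gᵢ) = (4.6·-63.0 + 24·-90.5 + 0.76·38.5) / (4.6 + 24 + 0.76)
= -2432.54 / 29.36 = -82.85 mV

-83 mV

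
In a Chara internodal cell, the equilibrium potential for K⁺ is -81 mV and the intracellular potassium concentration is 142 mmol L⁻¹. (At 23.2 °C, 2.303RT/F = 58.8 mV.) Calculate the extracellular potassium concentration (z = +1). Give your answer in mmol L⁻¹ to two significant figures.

Nernst: E = (58.8/1) · log₁₀([out]/[in]), so log₁₀([out]/[in]) = -81.0 × 1 / 58.8 = -1.3776.
[out]/[in] = 10^(-1.3776) = 0.04192.
[out] = 0.04192 × 142 = 5.953 mmol L⁻¹.

6.0 mmol L⁻¹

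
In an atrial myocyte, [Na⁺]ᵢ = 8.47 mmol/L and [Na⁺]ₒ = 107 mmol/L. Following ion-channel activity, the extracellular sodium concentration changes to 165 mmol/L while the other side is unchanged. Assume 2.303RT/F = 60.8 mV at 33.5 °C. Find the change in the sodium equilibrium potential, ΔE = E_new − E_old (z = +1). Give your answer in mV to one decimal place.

11.4 mV

E_old = (60.8/1)·log₁₀(107/8.47) = 66.97 mV
E_new = (60.8/1)·log₁₀(165/8.47) = 78.41 mV
ΔE = 78.41 − (66.97) = 11.44 mV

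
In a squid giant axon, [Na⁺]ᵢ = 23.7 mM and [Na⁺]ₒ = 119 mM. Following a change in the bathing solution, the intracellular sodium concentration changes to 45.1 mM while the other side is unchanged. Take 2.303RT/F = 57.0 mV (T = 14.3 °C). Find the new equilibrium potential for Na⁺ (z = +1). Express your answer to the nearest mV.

After the shift: [Na⁺]_out = 119, [Na⁺]_in = 45.1 mM.
E_new = (57.0/1)·log₁₀(119/45.1) = 57.00 · (0.4214) = 24.02 mV

24 mV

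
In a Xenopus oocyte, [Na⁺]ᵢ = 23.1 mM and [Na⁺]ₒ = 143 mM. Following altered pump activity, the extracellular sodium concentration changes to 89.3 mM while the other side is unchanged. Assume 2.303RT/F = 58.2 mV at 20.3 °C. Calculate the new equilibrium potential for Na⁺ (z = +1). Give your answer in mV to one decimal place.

After the shift: [Na⁺]_out = 89.3, [Na⁺]_in = 23.1 mM.
E_new = (58.2/1)·log₁₀(89.3/23.1) = 58.20 · (0.5872) = 34.18 mV

34.2 mV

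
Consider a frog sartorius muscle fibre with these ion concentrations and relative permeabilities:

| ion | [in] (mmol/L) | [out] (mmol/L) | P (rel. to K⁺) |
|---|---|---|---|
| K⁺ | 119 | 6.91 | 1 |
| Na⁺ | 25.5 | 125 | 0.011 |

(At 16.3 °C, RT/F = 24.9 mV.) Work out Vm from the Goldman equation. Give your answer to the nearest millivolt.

Vm = 24.9 · ln[(Σ P·[cation]ₒ + Σ P·[anion]ᵢ) / (Σ P·[cation]ᵢ + Σ P·[anion]ₒ)]
Numerator = 1×6.91 + 0.011×125 = 8.285
Denominator = 1×119 + 0.011×25.5 = 119.3
Vm = 24.9 · ln(0.069458) = 24.9 × (-2.6670) = -66.41 mV

-66 mV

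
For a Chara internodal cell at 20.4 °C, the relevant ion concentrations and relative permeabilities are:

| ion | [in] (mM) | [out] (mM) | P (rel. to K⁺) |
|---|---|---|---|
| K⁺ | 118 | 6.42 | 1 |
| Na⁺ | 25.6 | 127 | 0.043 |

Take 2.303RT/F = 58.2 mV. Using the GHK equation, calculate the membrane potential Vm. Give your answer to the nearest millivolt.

-58 mV

Vm = 58.2 · log₁₀[(Σ P·[cation]ₒ + Σ P·[anion]ᵢ) / (Σ P·[cation]ᵢ + Σ P·[anion]ₒ)]
Numerator = 1×6.42 + 0.043×127 = 11.88
Denominator = 1×118 + 0.043×25.6 = 119.1
Vm = 58.2 · log₁₀(0.099756) = 58.2 × (-1.0011) = -58.26 mV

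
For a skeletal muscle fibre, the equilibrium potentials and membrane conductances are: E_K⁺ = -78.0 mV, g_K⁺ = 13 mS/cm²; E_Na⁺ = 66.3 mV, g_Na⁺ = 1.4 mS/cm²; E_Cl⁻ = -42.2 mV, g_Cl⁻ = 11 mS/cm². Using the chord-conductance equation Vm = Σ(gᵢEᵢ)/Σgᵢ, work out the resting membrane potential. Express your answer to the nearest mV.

-55 mV

Σ gᵢEᵢ = 13·(-78.0) + 1.4·(66.3) + 11·(-42.2) = -1385.38
Σ gᵢ = 13 + 1.4 + 11 = 25.4
Vm = -1385.38 / 25.4 = -54.54 mV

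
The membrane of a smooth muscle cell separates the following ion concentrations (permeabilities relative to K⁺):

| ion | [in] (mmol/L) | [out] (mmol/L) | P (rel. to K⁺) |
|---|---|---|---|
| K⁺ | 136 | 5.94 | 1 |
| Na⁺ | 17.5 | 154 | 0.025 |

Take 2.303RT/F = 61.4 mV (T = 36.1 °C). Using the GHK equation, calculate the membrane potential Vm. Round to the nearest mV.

-70 mV

Vm = 61.4 · log₁₀[(Σ P·[cation]ₒ + Σ P·[anion]ᵢ) / (Σ P·[cation]ᵢ + Σ P·[anion]ₒ)]
Numerator = 1×5.94 + 0.025×154 = 9.79
Denominator = 1×136 + 0.025×17.5 = 136.4
Vm = 61.4 · log₁₀(0.071754) = 61.4 × (-1.1442) = -70.25 mV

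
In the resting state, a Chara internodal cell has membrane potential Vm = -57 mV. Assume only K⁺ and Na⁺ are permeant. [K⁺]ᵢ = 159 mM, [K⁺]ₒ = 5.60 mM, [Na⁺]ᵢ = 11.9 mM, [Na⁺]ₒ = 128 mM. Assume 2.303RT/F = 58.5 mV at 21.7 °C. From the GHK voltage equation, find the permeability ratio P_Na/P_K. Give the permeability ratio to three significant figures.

0.0889

Let α = P_Na/P_K. GHK: Vm = 58.5·log₁₀[(Kₒ + α·Naₒ)/(Kᵢ + α·Naᵢ)].
10^(Vm/58.5) = 10^(-57.0/58.5) = 0.10608
So 0.10608·(Kᵢ + α·Naᵢ) = Kₒ + α·Naₒ → α = (0.10608·159.0 − 5.6) / (128.0 − 0.10608·11.9)
α = (16.87 − 5.6) / (128.0 − 1.262) = 11.27/126.7 = 0.0889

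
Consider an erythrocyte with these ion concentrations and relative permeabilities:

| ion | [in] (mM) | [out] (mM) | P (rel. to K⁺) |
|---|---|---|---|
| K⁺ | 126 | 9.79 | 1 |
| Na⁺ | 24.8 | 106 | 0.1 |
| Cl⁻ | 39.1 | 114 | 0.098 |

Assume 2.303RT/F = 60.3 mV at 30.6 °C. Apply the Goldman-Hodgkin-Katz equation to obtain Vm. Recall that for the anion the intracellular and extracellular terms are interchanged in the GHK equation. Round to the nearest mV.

Vm = 60.3 · log₁₀[(Σ P·[cation]ₒ + Σ P·[anion]ᵢ) / (Σ P·[cation]ᵢ + Σ P·[anion]ₒ)]
Numerator = 1×9.79 + 0.1×106 + 0.098×39.1 = 24.22
Denominator = 1×126 + 0.1×24.8 + 0.098×114 = 139.7
Vm = 60.3 · log₁₀(0.17344) = 60.3 × (-0.7608) = -45.88 mV

-46 mV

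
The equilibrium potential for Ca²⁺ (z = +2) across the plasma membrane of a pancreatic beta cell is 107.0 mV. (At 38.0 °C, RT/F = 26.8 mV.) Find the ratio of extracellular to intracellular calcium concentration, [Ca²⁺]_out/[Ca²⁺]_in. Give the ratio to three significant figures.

2940

ln([out]/[in]) = E·z/(26.8) = 107.0 × 2 / 26.8 = 7.9851
[out]/[in] = e^(7.9851) = 2937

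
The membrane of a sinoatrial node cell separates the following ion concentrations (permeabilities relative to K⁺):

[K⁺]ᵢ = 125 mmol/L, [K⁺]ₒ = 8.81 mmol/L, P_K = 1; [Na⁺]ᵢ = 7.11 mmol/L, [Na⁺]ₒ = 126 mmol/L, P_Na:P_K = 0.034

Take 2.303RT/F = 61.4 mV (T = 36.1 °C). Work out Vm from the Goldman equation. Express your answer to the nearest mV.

Vm = 61.4 · log₁₀[(Σ P·[cation]ₒ + Σ P·[anion]ᵢ) / (Σ P·[cation]ᵢ + Σ P·[anion]ₒ)]
Numerator = 1×8.81 + 0.034×126 = 13.09
Denominator = 1×125 + 0.034×7.11 = 125.2
Vm = 61.4 · log₁₀(0.10455) = 61.4 × (-0.9807) = -60.21 mV

-60 mV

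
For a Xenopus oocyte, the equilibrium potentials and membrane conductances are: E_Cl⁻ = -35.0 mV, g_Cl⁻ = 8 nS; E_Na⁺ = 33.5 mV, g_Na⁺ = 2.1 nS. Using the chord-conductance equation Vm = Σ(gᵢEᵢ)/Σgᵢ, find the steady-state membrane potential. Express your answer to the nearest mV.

-21 mV

Σ gᵢEᵢ = 8·(-35.0) + 2.1·(33.5) = -209.65
Σ gᵢ = 8 + 2.1 = 10.1
Vm = -209.65 / 10.1 = -20.76 mV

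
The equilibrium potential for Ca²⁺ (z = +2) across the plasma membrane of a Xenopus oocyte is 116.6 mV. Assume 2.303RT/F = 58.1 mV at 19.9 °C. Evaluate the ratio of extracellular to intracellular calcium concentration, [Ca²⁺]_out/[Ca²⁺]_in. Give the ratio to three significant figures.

10300

log₁₀([out]/[in]) = E·z/(58.1) = 116.6 × 2 / 58.1 = 4.0138
[out]/[in] = 10^(4.0138) = 1.032e+04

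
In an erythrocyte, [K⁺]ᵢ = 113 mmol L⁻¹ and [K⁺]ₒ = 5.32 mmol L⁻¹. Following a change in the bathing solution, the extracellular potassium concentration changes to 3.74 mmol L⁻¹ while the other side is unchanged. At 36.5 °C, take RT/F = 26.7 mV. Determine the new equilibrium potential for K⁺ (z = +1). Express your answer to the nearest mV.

-91 mV

After the shift: [K⁺]_out = 3.74, [K⁺]_in = 113 mmol L⁻¹.
E_new = (26.7/1)·ln(3.74/113) = 26.70 · (-3.4083) = -91.00 mV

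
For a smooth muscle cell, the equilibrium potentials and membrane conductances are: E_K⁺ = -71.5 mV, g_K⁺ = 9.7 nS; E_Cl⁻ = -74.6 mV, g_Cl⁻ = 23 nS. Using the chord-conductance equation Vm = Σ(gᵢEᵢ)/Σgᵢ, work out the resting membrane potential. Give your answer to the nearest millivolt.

-74 mV

Σ gᵢEᵢ = 9.7·(-71.5) + 23·(-74.6) = -2409.35
Σ gᵢ = 9.7 + 23 = 32.7
Vm = -2409.35 / 32.7 = -73.68 mV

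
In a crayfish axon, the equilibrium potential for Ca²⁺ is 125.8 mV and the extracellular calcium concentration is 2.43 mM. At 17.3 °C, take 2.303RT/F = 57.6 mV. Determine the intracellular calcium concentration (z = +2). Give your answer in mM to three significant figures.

Nernst: E = (57.6/2) · log₁₀([out]/[in]), so log₁₀([out]/[in]) = 125.8 × 2 / 57.6 = 4.3681.
[out]/[in] = 10^(4.3681) = 2.334e+04.
[in] = 2.43 / 2.334e+04 = 0.0001041 mM.

0.000104 mM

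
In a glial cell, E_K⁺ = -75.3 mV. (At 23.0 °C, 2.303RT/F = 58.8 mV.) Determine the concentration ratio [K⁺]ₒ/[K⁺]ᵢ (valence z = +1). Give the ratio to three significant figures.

0.0524

log₁₀([out]/[in]) = E·z/(58.8) = -75.3 × 1 / 58.8 = -1.2806
[out]/[in] = 10^(-1.2806) = 0.05241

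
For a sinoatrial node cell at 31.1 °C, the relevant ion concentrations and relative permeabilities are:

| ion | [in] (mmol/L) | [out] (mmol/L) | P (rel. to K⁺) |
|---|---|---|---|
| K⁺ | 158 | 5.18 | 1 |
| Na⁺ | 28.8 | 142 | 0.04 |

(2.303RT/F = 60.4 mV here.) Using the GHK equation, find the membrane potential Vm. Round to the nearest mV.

Vm = 60.4 · log₁₀[(Σ P·[cation]ₒ + Σ P·[anion]ᵢ) / (Σ P·[cation]ᵢ + Σ P·[anion]ₒ)]
Numerator = 1×5.18 + 0.04×142 = 10.86
Denominator = 1×158 + 0.04×28.8 = 159.2
Vm = 60.4 · log₁₀(0.068237) = 60.4 × (-1.1660) = -70.43 mV

-70 mV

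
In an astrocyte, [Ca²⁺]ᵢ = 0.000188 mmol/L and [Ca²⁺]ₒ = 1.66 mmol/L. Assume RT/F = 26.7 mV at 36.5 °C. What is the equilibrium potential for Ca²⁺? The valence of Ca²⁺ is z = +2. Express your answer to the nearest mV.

121 mV

E = (26.7/z) · ln([Ca²⁺]_out/[Ca²⁺]_in) with z = +2.
= (26.7/2) · ln(1.66/0.000188) = 13.35 · ln(8830)
= 13.35 · (9.0859) = 121.30 mV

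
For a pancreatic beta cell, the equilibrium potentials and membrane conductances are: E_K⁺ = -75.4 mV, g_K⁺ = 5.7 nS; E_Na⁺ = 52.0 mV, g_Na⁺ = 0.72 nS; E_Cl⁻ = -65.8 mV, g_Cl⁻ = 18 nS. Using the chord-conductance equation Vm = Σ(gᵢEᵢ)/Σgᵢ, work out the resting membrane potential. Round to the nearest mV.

-65 mV

Σ gᵢEᵢ = 5.7·(-75.4) + 0.72·(52.0) + 18·(-65.8) = -1576.74
Σ gᵢ = 5.7 + 0.72 + 18 = 24.42
Vm = -1576.74 / 24.42 = -64.57 mV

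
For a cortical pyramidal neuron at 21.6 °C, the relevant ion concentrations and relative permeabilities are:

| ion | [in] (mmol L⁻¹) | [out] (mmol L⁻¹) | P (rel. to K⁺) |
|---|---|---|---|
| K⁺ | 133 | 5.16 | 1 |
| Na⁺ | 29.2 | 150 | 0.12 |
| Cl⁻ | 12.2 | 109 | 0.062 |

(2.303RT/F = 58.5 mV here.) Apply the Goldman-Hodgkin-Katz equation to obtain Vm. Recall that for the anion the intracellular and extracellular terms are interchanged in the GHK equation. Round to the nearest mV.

-45 mV

Vm = 58.5 · log₁₀[(Σ P·[cation]ₒ + Σ P·[anion]ᵢ) / (Σ P·[cation]ᵢ + Σ P·[anion]ₒ)]
Numerator = 1×5.16 + 0.12×150 + 0.062×12.2 = 23.92
Denominator = 1×133 + 0.12×29.2 + 0.062×109 = 143.3
Vm = 58.5 · log₁₀(0.16694) = 58.5 × (-0.7774) = -45.48 mV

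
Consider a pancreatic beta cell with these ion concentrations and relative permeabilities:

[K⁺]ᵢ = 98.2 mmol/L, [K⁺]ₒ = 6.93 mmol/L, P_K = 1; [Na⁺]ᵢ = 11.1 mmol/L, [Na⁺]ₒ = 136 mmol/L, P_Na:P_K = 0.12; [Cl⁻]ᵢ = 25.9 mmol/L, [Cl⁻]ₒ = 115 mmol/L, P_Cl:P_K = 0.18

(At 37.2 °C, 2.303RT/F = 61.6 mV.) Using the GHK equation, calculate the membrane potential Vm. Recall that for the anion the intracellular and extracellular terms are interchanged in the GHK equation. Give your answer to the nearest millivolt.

Vm = 61.6 · log₁₀[(Σ P·[cation]ₒ + Σ P·[anion]ᵢ) / (Σ P·[cation]ᵢ + Σ P·[anion]ₒ)]
Numerator = 1×6.93 + 0.12×136 + 0.18×25.9 = 27.91
Denominator = 1×98.2 + 0.12×11.1 + 0.18×115 = 120.2
Vm = 61.6 · log₁₀(0.23215) = 61.6 × (-0.6342) = -39.07 mV

-39 mV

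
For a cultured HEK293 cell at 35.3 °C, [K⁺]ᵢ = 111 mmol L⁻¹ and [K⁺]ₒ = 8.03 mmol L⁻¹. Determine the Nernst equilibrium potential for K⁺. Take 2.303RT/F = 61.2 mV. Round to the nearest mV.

-70 mV

E = (61.2/z) · log₁₀([K⁺]_out/[K⁺]_in) with z = +1.
= (61.2/1) · log₁₀(8.03/111) = 61.20 · log₁₀(0.07234)
= 61.20 · (-1.1406) = -69.81 mV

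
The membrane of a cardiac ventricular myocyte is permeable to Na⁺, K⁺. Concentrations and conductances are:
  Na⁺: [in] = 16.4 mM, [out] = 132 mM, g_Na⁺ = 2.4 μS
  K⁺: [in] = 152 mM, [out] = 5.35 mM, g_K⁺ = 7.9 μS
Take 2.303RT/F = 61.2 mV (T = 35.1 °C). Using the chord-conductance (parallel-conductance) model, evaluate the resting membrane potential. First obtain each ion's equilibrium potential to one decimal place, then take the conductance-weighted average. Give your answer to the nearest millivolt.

-55 mV

E_Na⁺ = (61.2/1)·log₁₀(132/16.4) = 55.4 mV
E_K⁺ = (61.2/1)·log₁₀(5.35/152) = -89.0 mV
Vm = (Σ gᵢEᵢ)/(Σ gᵢ) = (2.4·55.4 + 7.9·-89.0) / (2.4 + 7.9)
= -570.14 / 10.3 = -55.35 mV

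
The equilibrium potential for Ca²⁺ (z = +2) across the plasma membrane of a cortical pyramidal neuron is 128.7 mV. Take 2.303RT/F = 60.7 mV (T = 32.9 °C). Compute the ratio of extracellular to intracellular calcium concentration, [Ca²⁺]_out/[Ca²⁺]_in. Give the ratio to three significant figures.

17400

log₁₀([out]/[in]) = E·z/(60.7) = 128.7 × 2 / 60.7 = 4.2405
[out]/[in] = 10^(4.2405) = 1.74e+04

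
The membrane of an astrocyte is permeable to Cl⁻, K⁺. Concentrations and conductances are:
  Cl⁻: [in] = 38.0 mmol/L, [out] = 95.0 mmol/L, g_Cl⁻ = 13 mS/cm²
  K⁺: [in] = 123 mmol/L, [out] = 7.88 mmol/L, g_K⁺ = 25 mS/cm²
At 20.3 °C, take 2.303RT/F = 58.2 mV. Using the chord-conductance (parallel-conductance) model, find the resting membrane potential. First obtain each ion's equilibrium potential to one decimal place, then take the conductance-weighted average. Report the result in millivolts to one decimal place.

E_Cl⁻ = (58.2/-1)·log₁₀(95.0/38.0) = -23.2 mV
E_K⁺ = (58.2/1)·log₁₀(7.88/123) = -69.5 mV
Vm = (Σ gᵢEᵢ)/(Σ gᵢ) = (13·-23.2 + 25·-69.5) / (13 + 25)
= -2039.10 / 38 = -53.66 mV

-53.7 mV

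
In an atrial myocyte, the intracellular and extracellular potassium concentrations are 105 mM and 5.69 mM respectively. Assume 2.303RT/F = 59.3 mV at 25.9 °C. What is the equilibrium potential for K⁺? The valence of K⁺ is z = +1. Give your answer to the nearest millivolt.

-75 mV

E = (59.3/z) · log₁₀([K⁺]_out/[K⁺]_in) with z = +1.
= (59.3/1) · log₁₀(5.69/105) = 59.30 · log₁₀(0.05419)
= 59.30 · (-1.2661) = -75.08 mV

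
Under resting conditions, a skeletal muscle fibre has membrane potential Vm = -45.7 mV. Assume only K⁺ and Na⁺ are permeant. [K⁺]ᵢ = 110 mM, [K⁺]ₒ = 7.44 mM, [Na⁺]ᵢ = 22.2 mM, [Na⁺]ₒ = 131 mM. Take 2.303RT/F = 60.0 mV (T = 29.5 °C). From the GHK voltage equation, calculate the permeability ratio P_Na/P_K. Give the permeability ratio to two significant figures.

Let α = P_Na/P_K. GHK: Vm = 60.0·log₁₀[(Kₒ + α·Naₒ)/(Kᵢ + α·Naᵢ)].
10^(Vm/60.0) = 10^(-45.7/60.0) = 0.17311
So 0.17311·(Kᵢ + α·Naᵢ) = Kₒ + α·Naₒ → α = (0.17311·110.0 − 7.44) / (131.0 − 0.17311·22.2)
α = (19.04 − 7.44) / (131.0 − 3.843) = 11.6/127.2 = 0.09125

0.091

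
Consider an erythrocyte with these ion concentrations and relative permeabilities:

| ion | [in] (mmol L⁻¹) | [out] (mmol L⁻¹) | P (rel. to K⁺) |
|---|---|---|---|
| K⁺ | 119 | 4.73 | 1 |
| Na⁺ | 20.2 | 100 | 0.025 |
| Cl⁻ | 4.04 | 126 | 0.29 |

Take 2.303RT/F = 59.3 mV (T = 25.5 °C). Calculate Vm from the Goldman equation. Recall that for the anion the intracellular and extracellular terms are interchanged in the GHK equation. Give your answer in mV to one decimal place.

-75.2 mV

Vm = 59.3 · log₁₀[(Σ P·[cation]ₒ + Σ P·[anion]ᵢ) / (Σ P·[cation]ᵢ + Σ P·[anion]ₒ)]
Numerator = 1×4.73 + 0.025×100 + 0.29×4.04 = 8.402
Denominator = 1×119 + 0.025×20.2 + 0.29×126 = 156
Vm = 59.3 · log₁₀(0.053841) = 59.3 × (-1.2689) = -75.25 mV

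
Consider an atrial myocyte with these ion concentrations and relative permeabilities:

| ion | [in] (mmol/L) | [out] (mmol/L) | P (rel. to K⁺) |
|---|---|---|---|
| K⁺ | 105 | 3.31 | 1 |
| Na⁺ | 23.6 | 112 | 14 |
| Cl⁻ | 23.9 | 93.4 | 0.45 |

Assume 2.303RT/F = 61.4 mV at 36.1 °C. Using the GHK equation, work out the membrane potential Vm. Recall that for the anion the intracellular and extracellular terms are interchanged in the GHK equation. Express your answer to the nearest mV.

32 mV

Vm = 61.4 · log₁₀[(Σ P·[cation]ₒ + Σ P·[anion]ᵢ) / (Σ P·[cation]ᵢ + Σ P·[anion]ₒ)]
Numerator = 1×3.31 + 14×112 + 0.45×23.9 = 1582
Denominator = 1×105 + 14×23.6 + 0.45×93.4 = 477.4
Vm = 61.4 · log₁₀(3.3137) = 61.4 × (0.5203) = 31.95 mV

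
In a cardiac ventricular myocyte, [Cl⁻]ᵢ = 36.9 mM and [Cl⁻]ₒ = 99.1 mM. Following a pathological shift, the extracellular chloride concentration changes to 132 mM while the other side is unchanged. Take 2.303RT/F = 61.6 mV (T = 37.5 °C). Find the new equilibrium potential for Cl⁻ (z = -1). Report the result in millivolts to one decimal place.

-34.1 mV

After the shift: [Cl⁻]_out = 132, [Cl⁻]_in = 36.9 mM.
E_new = (61.6/-1)·log₁₀(132/36.9) = -61.60 · (0.5535) = -34.10 mV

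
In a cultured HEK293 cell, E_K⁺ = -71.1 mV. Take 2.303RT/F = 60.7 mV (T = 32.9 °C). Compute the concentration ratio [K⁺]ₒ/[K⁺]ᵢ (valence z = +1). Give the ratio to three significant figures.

0.0674

log₁₀([out]/[in]) = E·z/(60.7) = -71.1 × 1 / 60.7 = -1.1713
[out]/[in] = 10^(-1.1713) = 0.0674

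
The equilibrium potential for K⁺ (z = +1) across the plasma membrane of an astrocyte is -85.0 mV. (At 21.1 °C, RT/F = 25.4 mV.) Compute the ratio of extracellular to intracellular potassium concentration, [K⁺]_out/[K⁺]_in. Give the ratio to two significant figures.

ln([out]/[in]) = E·z/(25.4) = -85.0 × 1 / 25.4 = -3.3465
[out]/[in] = e^(-3.3465) = 0.03521

0.035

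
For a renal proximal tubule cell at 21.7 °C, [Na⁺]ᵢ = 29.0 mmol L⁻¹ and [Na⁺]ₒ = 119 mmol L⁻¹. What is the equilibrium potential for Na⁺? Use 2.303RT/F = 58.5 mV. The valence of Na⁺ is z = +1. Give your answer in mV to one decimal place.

35.9 mV

E = (58.5/z) · log₁₀([Na⁺]_out/[Na⁺]_in) with z = +1.
= (58.5/1) · log₁₀(119/29.0) = 58.50 · log₁₀(4.103)
= 58.50 · (0.6131) = 35.87 mV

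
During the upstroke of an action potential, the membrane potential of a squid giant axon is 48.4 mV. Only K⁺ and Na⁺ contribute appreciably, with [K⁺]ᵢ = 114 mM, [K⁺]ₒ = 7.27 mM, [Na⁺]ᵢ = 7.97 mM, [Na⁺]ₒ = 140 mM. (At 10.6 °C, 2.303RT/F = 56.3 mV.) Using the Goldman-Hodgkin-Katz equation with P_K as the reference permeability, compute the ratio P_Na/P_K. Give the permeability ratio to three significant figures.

9.94

Let α = P_Na/P_K. GHK: Vm = 56.3·log₁₀[(Kₒ + α·Naₒ)/(Kᵢ + α·Naᵢ)].
10^(Vm/56.3) = 10^(48.4/56.3) = 7.239
So 7.239·(Kᵢ + α·Naᵢ) = Kₒ + α·Naₒ → α = (7.239·114.0 − 7.27) / (140.0 − 7.239·7.97)
α = (825.2 − 7.27) / (140.0 − 57.7) = 818/82.3 = 9.938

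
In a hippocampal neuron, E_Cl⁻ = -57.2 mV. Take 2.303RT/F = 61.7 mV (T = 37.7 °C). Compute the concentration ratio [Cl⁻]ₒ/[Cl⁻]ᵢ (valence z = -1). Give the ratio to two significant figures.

log₁₀([out]/[in]) = E·z/(61.7) = -57.2 × -1 / 61.7 = 0.9271
[out]/[in] = 10^(0.9271) = 8.454

8.5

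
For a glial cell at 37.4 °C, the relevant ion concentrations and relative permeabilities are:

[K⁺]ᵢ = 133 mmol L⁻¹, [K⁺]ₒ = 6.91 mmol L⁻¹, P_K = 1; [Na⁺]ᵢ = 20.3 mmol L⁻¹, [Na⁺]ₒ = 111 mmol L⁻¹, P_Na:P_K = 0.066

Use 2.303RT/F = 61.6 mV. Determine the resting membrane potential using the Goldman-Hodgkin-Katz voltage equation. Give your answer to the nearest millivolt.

-60 mV

Vm = 61.6 · log₁₀[(Σ P·[cation]ₒ + Σ P·[anion]ᵢ) / (Σ P·[cation]ᵢ + Σ P·[anion]ₒ)]
Numerator = 1×6.91 + 0.066×111 = 14.24
Denominator = 1×133 + 0.066×20.3 = 134.3
Vm = 61.6 · log₁₀(0.10597) = 61.6 × (-0.9748) = -60.05 mV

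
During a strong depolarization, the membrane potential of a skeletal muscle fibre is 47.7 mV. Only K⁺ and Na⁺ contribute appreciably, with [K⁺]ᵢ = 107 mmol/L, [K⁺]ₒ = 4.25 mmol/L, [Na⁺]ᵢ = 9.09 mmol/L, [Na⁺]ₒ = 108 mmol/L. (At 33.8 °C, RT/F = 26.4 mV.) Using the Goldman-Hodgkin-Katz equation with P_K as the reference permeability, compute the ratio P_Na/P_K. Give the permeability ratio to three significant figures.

12.3

Let α = P_Na/P_K. GHK: Vm = 26.4·ln[(Kₒ + α·Naₒ)/(Kᵢ + α·Naᵢ)].
e^(Vm/26.4) = e^(47.7/26.4) = 6.091
So 6.091·(Kᵢ + α·Naᵢ) = Kₒ + α·Naₒ → α = (6.091·107.0 − 4.25) / (108.0 − 6.091·9.09)
α = (651.7 − 4.25) / (108.0 − 55.37) = 647.5/52.63 = 12.3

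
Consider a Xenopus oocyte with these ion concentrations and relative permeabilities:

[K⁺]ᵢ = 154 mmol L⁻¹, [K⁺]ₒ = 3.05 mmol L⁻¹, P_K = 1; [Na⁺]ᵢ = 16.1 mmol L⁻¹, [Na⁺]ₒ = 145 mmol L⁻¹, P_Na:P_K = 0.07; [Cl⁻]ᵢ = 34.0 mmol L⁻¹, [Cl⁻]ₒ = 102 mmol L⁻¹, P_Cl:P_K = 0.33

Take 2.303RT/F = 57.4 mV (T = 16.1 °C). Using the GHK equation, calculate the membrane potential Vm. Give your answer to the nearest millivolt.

Vm = 57.4 · log₁₀[(Σ P·[cation]ₒ + Σ P·[anion]ᵢ) / (Σ P·[cation]ᵢ + Σ P·[anion]ₒ)]
Numerator = 1×3.05 + 0.07×145 + 0.33×34.0 = 24.42
Denominator = 1×154 + 0.07×16.1 + 0.33×102 = 188.8
Vm = 57.4 · log₁₀(0.12935) = 57.4 × (-0.8882) = -50.98 mV

-51 mV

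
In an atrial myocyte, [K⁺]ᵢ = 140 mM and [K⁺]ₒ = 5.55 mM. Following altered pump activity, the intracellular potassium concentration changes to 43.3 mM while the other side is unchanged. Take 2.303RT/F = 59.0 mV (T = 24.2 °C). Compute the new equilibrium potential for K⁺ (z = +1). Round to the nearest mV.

After the shift: [K⁺]_out = 5.55, [K⁺]_in = 43.3 mM.
E_new = (59.0/1)·log₁₀(5.55/43.3) = 59.00 · (-0.8922) = -52.64 mV

-53 mV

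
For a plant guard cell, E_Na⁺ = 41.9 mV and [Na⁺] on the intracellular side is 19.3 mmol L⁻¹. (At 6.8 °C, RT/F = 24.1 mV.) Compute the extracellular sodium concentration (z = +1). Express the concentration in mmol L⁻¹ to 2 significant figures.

Nernst: E = (24.1/1) · ln([out]/[in]), so ln([out]/[in]) = 41.9 × 1 / 24.1 = 1.7386.
[out]/[in] = e^(1.7386) = 5.689.
[out] = 5.689 × 19.3 = 109.8 mmol L⁻¹.

110 mmol L⁻¹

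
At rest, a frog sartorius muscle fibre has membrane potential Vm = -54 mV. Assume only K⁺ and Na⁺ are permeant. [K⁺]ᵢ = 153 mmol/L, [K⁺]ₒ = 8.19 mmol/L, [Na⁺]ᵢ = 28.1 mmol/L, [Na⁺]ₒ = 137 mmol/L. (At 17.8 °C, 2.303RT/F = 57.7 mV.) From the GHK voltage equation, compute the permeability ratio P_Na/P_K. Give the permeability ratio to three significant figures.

Let α = P_Na/P_K. GHK: Vm = 57.7·log₁₀[(Kₒ + α·Naₒ)/(Kᵢ + α·Naᵢ)].
10^(Vm/57.7) = 10^(-54.0/57.7) = 0.11591
So 0.11591·(Kᵢ + α·Naᵢ) = Kₒ + α·Naₒ → α = (0.11591·153.0 − 8.19) / (137.0 − 0.11591·28.1)
α = (17.73 − 8.19) / (137.0 − 3.257) = 9.544/133.7 = 0.07136

0.0714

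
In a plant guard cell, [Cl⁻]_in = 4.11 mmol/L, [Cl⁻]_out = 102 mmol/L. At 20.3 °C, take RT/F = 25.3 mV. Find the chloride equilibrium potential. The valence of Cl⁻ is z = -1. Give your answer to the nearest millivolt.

E = (25.3/z) · ln([Cl⁻]_out/[Cl⁻]_in) with z = -1.
For an anion, dividing by z = -1 reverses the sign.
= (25.3/-1) · ln(102/4.11) = -25.30 · ln(24.82)
= -25.30 · (3.2115) = -81.25 mV

-81 mV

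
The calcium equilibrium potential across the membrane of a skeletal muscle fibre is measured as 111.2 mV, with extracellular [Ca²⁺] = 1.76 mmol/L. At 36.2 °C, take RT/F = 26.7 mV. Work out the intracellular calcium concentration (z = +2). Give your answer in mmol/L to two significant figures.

Nernst: E = (26.7/2) · ln([out]/[in]), so ln([out]/[in]) = 111.2 × 2 / 26.7 = 8.3296.
[out]/[in] = e^(8.3296) = 4145.
[in] = 1.76 / 4145 = 0.0004246 mmol/L.

0.00042 mmol/L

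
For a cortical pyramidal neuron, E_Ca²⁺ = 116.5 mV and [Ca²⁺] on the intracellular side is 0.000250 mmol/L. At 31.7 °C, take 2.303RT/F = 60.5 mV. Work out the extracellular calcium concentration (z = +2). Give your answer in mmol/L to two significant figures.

1.8 mmol/L

Nernst: E = (60.5/2) · log₁₀([out]/[in]), so log₁₀([out]/[in]) = 116.5 × 2 / 60.5 = 3.8512.
[out]/[in] = 10^(3.8512) = 7100.
[out] = 7100 × 0.000250 = 1.775 mmol/L.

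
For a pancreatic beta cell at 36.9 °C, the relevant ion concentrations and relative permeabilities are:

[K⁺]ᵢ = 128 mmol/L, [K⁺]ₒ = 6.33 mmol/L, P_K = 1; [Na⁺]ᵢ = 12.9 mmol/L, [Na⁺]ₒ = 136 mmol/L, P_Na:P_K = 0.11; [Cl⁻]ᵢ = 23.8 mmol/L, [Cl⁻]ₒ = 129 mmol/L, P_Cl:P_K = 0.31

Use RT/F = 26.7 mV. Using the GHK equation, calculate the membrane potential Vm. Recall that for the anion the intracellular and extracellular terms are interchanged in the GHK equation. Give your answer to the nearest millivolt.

-47 mV

Vm = 26.7 · ln[(Σ P·[cation]ₒ + Σ P·[anion]ᵢ) / (Σ P·[cation]ᵢ + Σ P·[anion]ₒ)]
Numerator = 1×6.33 + 0.11×136 + 0.31×23.8 = 28.67
Denominator = 1×128 + 0.11×12.9 + 0.31×129 = 169.4
Vm = 26.7 · ln(0.16922) = 26.7 × (-1.7765) = -47.43 mV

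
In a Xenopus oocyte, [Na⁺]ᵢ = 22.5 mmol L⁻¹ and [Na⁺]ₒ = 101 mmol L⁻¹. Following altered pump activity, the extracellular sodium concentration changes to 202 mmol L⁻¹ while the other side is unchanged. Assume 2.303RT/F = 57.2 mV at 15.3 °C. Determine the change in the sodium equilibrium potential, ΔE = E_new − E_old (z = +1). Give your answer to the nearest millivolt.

17 mV

E_old = (57.2/1)·log₁₀(101/22.5) = 37.30 mV
E_new = (57.2/1)·log₁₀(202/22.5) = 54.52 mV
ΔE = 54.52 − (37.30) = 17.22 mV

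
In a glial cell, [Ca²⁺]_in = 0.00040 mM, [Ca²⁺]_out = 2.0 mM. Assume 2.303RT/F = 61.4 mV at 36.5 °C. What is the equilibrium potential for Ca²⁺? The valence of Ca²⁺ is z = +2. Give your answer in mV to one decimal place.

113.6 mV

E = (61.4/z) · log₁₀([Ca²⁺]_out/[Ca²⁺]_in) with z = +2.
= (61.4/2) · log₁₀(2.0/0.00040) = 30.70 · log₁₀(5000)
= 30.70 · (3.6990) = 113.56 mV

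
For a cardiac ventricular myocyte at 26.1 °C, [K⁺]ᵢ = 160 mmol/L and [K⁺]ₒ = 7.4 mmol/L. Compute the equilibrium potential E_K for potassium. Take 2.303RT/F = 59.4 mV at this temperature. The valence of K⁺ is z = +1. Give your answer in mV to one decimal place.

-79.3 mV

E = (59.4/z) · log₁₀([K⁺]_out/[K⁺]_in) with z = +1.
= (59.4/1) · log₁₀(7.4/160) = 59.40 · log₁₀(0.04625)
= 59.40 · (-1.3349) = -79.29 mV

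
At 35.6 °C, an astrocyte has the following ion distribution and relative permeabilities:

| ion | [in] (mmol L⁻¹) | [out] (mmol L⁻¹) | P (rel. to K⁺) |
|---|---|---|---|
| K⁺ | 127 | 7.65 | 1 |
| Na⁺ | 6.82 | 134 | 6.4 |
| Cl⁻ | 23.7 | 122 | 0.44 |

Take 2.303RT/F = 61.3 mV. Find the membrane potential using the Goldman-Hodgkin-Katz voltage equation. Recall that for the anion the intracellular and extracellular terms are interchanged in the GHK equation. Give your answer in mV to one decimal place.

Vm = 61.3 · log₁₀[(Σ P·[cation]ₒ + Σ P·[anion]ᵢ) / (Σ P·[cation]ᵢ + Σ P·[anion]ₒ)]
Numerator = 1×7.65 + 6.4×134 + 0.44×23.7 = 875.7
Denominator = 1×127 + 6.4×6.82 + 0.44×122 = 224.3
Vm = 61.3 · log₁₀(3.9036) = 61.3 × (0.5915) = 36.26 mV

36.3 mV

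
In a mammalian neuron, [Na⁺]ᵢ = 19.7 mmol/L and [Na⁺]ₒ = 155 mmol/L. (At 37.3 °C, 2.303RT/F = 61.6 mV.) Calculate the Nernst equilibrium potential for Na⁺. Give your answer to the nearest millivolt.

55 mV

E = (61.6/z) · log₁₀([Na⁺]_out/[Na⁺]_in) with z = +1.
= (61.6/1) · log₁₀(155/19.7) = 61.60 · log₁₀(7.868)
= 61.60 · (0.8959) = 55.19 mV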